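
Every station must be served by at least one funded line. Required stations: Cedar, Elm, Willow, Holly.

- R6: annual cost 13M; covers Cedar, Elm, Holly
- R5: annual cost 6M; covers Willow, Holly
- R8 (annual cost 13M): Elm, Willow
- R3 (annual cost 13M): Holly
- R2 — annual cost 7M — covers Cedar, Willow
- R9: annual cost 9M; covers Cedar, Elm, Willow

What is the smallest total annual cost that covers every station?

15

This is a weighted set-cover instance.
Choose R5 and R9: together they cover Cedar, Elm, Willow, Holly — every station.
Total annual cost: 6 + 9 = 15.
No cover costs less than 15.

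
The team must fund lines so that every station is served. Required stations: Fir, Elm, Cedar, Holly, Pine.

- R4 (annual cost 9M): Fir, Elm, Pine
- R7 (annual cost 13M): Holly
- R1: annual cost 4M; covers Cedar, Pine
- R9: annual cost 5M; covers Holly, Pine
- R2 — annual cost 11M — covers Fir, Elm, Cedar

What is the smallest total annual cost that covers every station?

16

The greedy cost-per-new-station heuristic would pick R1, R4, and R9 for 18, but a cheaper cover exists.
Choose R9 and R2: together they cover Fir, Elm, Cedar, Holly, Pine — every station.
Total annual cost: 5 + 11 = 16.
No cover costs less than 16.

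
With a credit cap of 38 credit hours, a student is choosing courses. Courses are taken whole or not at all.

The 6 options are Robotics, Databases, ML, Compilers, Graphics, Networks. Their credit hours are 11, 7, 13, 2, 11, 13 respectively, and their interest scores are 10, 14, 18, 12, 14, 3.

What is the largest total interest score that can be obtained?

Take Databases, ML, Compilers, and Graphics: credit hours 7 + 13 + 2 + 11 = 33 ≤ 38, interest score 14 + 18 + 12 + 14 = 58.
No other feasible combination does better.

58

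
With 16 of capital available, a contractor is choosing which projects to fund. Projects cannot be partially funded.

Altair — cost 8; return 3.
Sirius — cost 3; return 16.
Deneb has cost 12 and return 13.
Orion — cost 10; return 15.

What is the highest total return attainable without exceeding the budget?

31

Altair + Sirius: cost 8 + 3 = 11 ≤ 16, return 3 + 16 = 19.
Sirius + Deneb: cost 3 + 12 = 15 ≤ 16, return 16 + 13 = 29.
Sirius + Orion: cost 3 + 10 = 13 ≤ 16, return 16 + 15 = 31.
Best is Sirius and Orion with total return 31.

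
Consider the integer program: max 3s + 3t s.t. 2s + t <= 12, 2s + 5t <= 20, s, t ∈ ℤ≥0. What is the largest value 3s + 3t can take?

21

(s,t)=(5,2): 2·5+1·2=12≤12, 2·5+5·2=20≤20, objective 21.
(s,t)=(5,1): 2·5+1·1=11≤12, 2·5+5·1=15≤20, objective 18.
(s,t)=(4,2): 2·4+1·2=10≤12, 2·4+5·2=18≤20, objective 18.
(s,t)=(4,1): 2·4+1·1=9≤12, 2·4+5·1=13≤20, objective 15.
Maximum is 21 at (s,t)=(5,2).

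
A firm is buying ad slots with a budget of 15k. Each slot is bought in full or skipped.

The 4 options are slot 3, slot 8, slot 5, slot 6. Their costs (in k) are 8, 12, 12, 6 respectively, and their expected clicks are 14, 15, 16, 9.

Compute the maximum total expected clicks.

23

Treat it as a binary knapsack problem.
Allowing fractional choices, the relaxed optimum would be about 24.3, but ad slots are indivisible.
slot 3 + slot 6: cost 8 + 6 = 14 ≤ 15, expected clicks 14 + 9 = 23.
slot 5: cost 12 ≤ 15, expected clicks 16.
slot 8: cost 12 ≤ 15, expected clicks 15.
Best is slot 3 and slot 6 with total expected clicks 23.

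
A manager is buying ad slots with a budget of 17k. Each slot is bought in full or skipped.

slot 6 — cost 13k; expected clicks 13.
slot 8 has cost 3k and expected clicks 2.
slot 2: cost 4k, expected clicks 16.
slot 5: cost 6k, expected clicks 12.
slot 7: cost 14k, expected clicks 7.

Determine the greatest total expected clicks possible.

slot 8 + slot 2 + slot 5: cost 3 + 4 + 6 = 13 ≤ 17, expected clicks 2 + 16 + 12 = 30.
slot 2 + slot 5: cost 4 + 6 = 10 ≤ 17, expected clicks 16 + 12 = 28.
slot 6 + slot 2: cost 13 + 4 = 17 ≤ 17, expected clicks 13 + 16 = 29.
Best is slot 8, slot 2, and slot 5 with total expected clicks 30.

30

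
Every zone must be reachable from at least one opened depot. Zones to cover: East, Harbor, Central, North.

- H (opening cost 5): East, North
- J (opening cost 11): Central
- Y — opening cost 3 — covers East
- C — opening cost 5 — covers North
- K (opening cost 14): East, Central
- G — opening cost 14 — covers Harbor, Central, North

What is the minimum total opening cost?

17

This is a weighted set-cover instance.
The greedy cost-per-new-zone heuristic would pick H and G for 19, but a cheaper cover exists.
Choose Y and G: together they cover East, Harbor, Central, North — every zone.
Total opening cost: 3 + 14 = 17.
No cover costs less than 17.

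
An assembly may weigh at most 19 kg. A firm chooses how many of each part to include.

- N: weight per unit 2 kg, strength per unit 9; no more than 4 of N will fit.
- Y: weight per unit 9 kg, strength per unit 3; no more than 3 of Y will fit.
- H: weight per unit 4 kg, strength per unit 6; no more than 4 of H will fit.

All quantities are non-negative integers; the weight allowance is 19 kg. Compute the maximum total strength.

N has the best ratio (9/2); taking only N gives at most 4×9 = 36 (stopped by the supply cap of 4).
Mixing does better — 4×N and 2×H: weight 16 ≤ 19, strength 4·9 + 2·6 = 48.

48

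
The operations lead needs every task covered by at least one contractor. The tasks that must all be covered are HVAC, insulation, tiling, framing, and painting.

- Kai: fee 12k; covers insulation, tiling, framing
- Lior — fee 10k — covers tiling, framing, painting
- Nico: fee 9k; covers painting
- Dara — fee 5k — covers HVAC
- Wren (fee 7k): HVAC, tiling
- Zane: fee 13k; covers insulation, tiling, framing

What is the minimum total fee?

26

This is an integer covering problem.
The greedy cost-per-new-task heuristic would pick Lior, Dara, and Kai for 27, but a cheaper cover exists.
Choose Kai, Nico, and Dara: together they cover HVAC, insulation, tiling, framing, painting — every task.
Total fee: 12 + 9 + 5 = 26.
No cover costs less than 26.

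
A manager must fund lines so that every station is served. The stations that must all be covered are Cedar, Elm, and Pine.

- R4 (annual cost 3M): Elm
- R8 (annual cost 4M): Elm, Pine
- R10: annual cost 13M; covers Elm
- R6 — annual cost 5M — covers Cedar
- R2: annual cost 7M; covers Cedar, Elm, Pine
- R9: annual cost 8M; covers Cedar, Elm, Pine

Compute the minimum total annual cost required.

The greedy cost-per-new-station heuristic would pick R8 and R6 for 9, but a cheaper cover exists.
R2 alone covers Cedar, Elm, Pine — every station.
Total annual cost: 7.
No cover costs less than 7.

7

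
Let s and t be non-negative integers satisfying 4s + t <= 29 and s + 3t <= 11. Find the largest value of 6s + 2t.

The continuous relaxation peaks at (6.91, 1.36) with value 44.18; rounding to a feasible lattice point costs some objective.
(s,t)=(7,1): 4·7+1·1=29≤29, 1·7+3·1=10≤11, objective 44.
(s,t)=(7,0): 4·7+1·0=28≤29, 1·7+3·0=7≤11, objective 42.
(s,t)=(6,1): 4·6+1·1=25≤29, 1·6+3·1=9≤11, objective 38.
Maximum is 44 at (s,t)=(7,1).

44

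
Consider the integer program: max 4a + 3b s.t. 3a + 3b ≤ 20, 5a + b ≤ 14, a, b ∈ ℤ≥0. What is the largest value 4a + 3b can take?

20

(a,b)=(2,4) is feasible, giving 20.
(a,b)=(1,5) is feasible, giving 19.
(a,b)=(2,3) is feasible, giving 17.
The best lattice point is (2,4), giving 20.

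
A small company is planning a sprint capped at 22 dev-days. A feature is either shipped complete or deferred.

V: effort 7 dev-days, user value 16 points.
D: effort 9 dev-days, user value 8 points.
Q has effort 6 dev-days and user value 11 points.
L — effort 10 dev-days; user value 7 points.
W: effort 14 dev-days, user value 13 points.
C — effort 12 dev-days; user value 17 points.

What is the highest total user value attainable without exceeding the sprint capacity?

35

Allowing fractional choices, the relaxed optimum would be about 39.8, but features are indivisible.
V + D + Q: effort 7 + 9 + 6 = 22 ≤ 22, user value 16 + 8 + 11 = 35.
V + C: effort 7 + 12 = 19 ≤ 22, user value 16 + 17 = 33.
Best is V, D, and Q with total user value 35.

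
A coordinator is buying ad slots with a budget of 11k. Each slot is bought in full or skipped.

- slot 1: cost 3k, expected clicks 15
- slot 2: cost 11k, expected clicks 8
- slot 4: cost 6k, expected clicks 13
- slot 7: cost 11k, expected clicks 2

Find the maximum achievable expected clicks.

slot 1: cost 3 ≤ 11, expected clicks 15.
slot 4: cost 6 ≤ 11, expected clicks 13.
slot 1 + slot 4: cost 3 + 6 = 9 ≤ 11, expected clicks 15 + 13 = 28.
Best is slot 1 and slot 4 with total expected clicks 28.

28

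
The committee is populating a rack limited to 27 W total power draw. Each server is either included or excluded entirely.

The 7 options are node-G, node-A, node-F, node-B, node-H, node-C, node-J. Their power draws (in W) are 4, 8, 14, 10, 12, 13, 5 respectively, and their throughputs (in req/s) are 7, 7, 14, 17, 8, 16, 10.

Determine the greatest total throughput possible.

Allowing fractional choices, the relaxed optimum would be about 43.8, but servers are indivisible.
node-G + node-B + node-C: power draw 4 + 10 + 13 = 27 ≤ 27, throughput 7 + 17 + 16 = 40.
node-G + node-A + node-B + node-J: power draw 4 + 8 + 10 + 5 = 27 ≤ 27, throughput 7 + 7 + 17 + 10 = 41.
node-B + node-H + node-J: power draw 10 + 12 + 5 = 27 ≤ 27, throughput 17 + 8 + 10 = 35.
Best is node-G, node-A, node-B, and node-J with total throughput 41.

41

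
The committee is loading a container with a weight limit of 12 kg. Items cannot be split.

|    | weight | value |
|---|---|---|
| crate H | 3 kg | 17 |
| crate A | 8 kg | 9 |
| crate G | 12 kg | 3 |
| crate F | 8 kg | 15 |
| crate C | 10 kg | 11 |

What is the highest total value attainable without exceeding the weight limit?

Allowing fractional choices, the relaxed optimum would be about 33.1, but items are indivisible.
crate H + crate A: weight 3 + 8 = 11 ≤ 12, value 17 + 9 = 26.
crate H + crate F: weight 3 + 8 = 11 ≤ 12, value 17 + 15 = 32.
Best is crate H and crate F with total value 32.

32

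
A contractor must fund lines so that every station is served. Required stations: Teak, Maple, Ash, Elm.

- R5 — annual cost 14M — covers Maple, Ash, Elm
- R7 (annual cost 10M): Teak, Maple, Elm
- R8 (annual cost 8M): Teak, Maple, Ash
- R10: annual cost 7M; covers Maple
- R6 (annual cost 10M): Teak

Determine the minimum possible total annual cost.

This is a weighted set-cover instance.
Choose R7 and R8: together they cover Teak, Maple, Ash, Elm — every station.
Total annual cost: 10 + 8 = 18.
No cover costs less than 18.

18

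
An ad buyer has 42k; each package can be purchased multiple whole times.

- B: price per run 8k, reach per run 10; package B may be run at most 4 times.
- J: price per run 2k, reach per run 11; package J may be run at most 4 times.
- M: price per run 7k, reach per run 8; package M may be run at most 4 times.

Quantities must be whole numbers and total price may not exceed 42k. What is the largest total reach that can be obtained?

This is a bounded integer knapsack.
J has the best ratio (11/2); taking only J gives at most 4×11 = 44 (stopped by the supply cap of 4).
Mixing does better — 4×B and 4×J: price 40 ≤ 42, reach 4·10 + 4·11 = 84.

84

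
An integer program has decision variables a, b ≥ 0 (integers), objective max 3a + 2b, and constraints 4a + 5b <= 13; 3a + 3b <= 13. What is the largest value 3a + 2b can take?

The continuous relaxation peaks at (3.25, 0) with value 9.75; rounding to a feasible lattice point costs some objective.
(a,b)=(3,0): 4·3+5·0=12≤13, 3·3+3·0=9≤13, objective 9.
(a,b)=(2,1): 4·2+5·1=13≤13, 3·2+3·1=9≤13, objective 8.
(a,b)=(2,0): 4·2+5·0=8≤13, 3·2+3·0=6≤13, objective 6.
No feasible integer point exceeds 9.

9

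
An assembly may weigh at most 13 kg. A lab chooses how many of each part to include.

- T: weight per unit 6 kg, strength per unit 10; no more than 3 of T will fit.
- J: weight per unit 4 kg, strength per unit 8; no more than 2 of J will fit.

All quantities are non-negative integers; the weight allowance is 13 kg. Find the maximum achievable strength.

20

J has the best ratio (8/4); taking only J gives at most 2×8 = 16 (stopped by the supply cap of 2).
Mixing does better — 2×T: weight 12 ≤ 13, strength 2·10 = 20.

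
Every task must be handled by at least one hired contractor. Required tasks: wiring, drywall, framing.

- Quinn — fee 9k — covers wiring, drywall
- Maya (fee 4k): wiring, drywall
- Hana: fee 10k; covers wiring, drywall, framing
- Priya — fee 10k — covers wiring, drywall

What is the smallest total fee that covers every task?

10

Hana alone covers wiring, drywall, framing — every task.
Total fee: 10.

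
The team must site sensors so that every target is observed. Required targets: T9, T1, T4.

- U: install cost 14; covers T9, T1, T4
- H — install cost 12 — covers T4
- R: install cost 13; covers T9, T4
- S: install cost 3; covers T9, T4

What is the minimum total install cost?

14

This is an integer covering problem.
The greedy cost-per-new-target heuristic would pick S and U for 17, but a cheaper cover exists.
U alone covers T9, T1, T4 — every target.
Total install cost: 14.
No cover costs less than 14.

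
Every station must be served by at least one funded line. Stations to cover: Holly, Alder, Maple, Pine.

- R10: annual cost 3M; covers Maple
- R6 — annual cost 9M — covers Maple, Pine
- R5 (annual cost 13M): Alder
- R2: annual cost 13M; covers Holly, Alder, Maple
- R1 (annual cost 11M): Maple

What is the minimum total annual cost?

The greedy cost-per-new-station heuristic would pick R10, R2, and R6 for 25, but a cheaper cover exists.
Choose R6 and R2: together they cover Holly, Alder, Maple, Pine — every station.
Total annual cost: 9 + 13 = 22.
No cover costs less than 22.

22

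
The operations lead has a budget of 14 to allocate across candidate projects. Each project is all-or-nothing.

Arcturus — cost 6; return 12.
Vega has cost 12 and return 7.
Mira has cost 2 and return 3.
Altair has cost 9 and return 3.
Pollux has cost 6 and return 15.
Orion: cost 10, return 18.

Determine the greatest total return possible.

30

Treat it as a binary knapsack problem.
Arcturus + Mira + Pollux: cost 6 + 2 + 6 = 14 ≤ 14, return 12 + 3 + 15 = 30.
Mira + Orion: cost 2 + 10 = 12 ≤ 14, return 3 + 18 = 21.
Arcturus + Pollux: cost 6 + 6 = 12 ≤ 14, return 12 + 15 = 27.
Best is Arcturus, Mira, and Pollux with total return 30.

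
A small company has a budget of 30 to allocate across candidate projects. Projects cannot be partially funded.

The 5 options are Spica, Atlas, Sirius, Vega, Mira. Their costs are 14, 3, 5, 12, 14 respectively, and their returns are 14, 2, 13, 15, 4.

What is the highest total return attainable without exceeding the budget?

31

Spica + Atlas + Vega: cost 14 + 3 + 12 = 29 ≤ 30, return 14 + 2 + 15 = 31.
Atlas + Sirius + Vega: cost 3 + 5 + 12 = 20 ≤ 30, return 2 + 13 + 15 = 30.
Spica + Atlas + Sirius: cost 14 + 3 + 5 = 22 ≤ 30, return 14 + 2 + 13 = 29.
Best is Spica, Atlas, and Vega with total return 31.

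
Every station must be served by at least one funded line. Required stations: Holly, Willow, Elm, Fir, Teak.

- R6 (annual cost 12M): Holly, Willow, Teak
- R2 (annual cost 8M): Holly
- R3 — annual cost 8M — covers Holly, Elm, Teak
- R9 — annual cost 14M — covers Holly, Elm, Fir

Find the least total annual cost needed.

26

The greedy cost-per-new-station heuristic would pick R3, R6, and R9 for 34, but a cheaper cover exists.
Choose R6 and R9: together they cover Holly, Willow, Elm, Fir, Teak — every station.
Total annual cost: 12 + 14 = 26.
No cover costs less than 26.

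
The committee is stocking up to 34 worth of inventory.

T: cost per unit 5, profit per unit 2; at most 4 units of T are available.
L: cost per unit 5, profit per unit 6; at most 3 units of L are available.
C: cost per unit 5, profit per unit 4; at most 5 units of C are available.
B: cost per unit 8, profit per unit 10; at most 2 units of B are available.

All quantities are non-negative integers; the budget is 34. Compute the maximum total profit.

Take 3×L and 2×B: cost 31 ≤ 34, profit 3·6 + 2·10 = 38.
B has the best ratio (10/8) and is taken to its limit of 2; remaining capacity is filled optimally with the others.

38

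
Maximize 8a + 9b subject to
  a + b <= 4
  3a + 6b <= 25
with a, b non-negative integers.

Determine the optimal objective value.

(a,b)=(0,4): 1·0+1·4=4≤4, 3·0+6·4=24≤25, objective 36.
(a,b)=(1,3): 1·1+1·3=4≤4, 3·1+6·3=21≤25, objective 35.
(a,b)=(0,3): 1·0+1·3=3≤4, 3·0+6·3=18≤25, objective 27.
No feasible integer point exceeds 36.

36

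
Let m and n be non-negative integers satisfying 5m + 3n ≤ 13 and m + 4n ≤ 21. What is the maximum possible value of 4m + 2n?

Relaxing integrality, the LP optimum is 10.40 at (m,n) = (2.6, 0), which is not an integer point.
(m,n)=(2,1): 5·2+3·1=13≤13, 1·2+4·1=6≤21, objective 10.
(m,n)=(1,2): 5·1+3·2=11≤13, 1·1+4·2=9≤21, objective 8.
(m,n)=(2,0): 5·2+3·0=10≤13, 1·2+4·0=2≤21, objective 8.
Maximum is 10 at (m,n)=(2,1).

10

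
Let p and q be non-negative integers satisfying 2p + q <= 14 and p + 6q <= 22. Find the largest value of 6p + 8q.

(p,q)=(6,2) is feasible, giving 52.
(p,q)=(4,3) is feasible, giving 48.
(p,q)=(5,2) is feasible, giving 46.
Maximum is 52 at (p,q)=(6,2).

52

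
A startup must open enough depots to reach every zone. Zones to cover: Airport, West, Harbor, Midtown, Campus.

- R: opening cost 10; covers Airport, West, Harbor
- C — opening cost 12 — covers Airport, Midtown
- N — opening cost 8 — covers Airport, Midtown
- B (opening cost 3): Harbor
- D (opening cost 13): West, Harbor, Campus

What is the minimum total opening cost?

This is a weighted set-cover instance.
The greedy cost-per-new-zone heuristic would pick B, N, and D for 24, but a cheaper cover exists.
Choose N and D: together they cover Airport, West, Harbor, Midtown, Campus — every zone.
Total opening cost: 8 + 13 = 21.
No cover costs less than 21.

21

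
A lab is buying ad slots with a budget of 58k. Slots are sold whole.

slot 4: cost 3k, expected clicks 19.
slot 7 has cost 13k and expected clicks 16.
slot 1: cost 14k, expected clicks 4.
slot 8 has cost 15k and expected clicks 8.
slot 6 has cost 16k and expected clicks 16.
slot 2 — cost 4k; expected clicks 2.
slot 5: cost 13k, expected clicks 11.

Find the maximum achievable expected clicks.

Allowing fractional choices, the relaxed optimum would be about 68.9, but ad slots are indivisible.
slot 4 + slot 7 + slot 6 + slot 2 + slot 5: cost 3 + 13 + 16 + 4 + 13 = 49 ≤ 58, expected clicks 19 + 16 + 16 + 2 + 11 = 64.
slot 4 + slot 7 + slot 8 + slot 6 + slot 2: cost 3 + 13 + 15 + 16 + 4 = 51 ≤ 58, expected clicks 19 + 16 + 8 + 16 + 2 = 61.
slot 4 + slot 7 + slot 6 + slot 5: cost 3 + 13 + 16 + 13 = 45 ≤ 58, expected clicks 19 + 16 + 16 + 11 = 62.
Best is slot 4, slot 7, slot 6, slot 2, and slot 5 with total expected clicks 64.

64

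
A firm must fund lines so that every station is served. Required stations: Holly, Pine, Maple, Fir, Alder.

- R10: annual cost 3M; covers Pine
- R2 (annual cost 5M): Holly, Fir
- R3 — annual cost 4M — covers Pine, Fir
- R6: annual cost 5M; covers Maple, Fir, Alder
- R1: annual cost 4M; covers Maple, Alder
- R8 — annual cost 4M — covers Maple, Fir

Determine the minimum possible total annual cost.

The greedy cost-per-new-station heuristic would pick R6, R10, and R2 for 13, but a cheaper cover exists.
Choose R10, R2, and R1: together they cover Holly, Pine, Maple, Fir, Alder — every station.
Total annual cost: 3 + 5 + 4 = 12.
No cover costs less than 12.

12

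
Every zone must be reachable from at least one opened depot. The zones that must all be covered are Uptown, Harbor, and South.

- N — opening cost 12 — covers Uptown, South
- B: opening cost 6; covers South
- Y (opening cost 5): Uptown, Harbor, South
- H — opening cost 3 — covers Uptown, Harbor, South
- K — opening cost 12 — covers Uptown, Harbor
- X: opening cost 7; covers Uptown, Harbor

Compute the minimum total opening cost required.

3

H alone covers Uptown, Harbor, South — every zone.
Total opening cost: 3.
No cover costs less than 3.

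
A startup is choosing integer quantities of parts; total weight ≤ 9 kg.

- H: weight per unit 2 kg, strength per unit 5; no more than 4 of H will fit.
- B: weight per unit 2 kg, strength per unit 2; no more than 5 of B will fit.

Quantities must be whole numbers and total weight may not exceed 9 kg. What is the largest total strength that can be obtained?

H has the best ratio (5/2); taking only H gives at most 4×5 = 20 (stopped by the weight limit).
Optimal: 4×H: weight 8 ≤ 9, strength 4·5 = 20.

20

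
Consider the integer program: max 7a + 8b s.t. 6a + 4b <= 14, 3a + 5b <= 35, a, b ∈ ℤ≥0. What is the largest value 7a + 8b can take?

The continuous relaxation peaks at (0, 3.5) with value 28.00; rounding to a feasible lattice point costs some objective.
(a,b)=(0,3): 6·0+4·3=12≤14, 3·0+5·3=15≤35, objective 24.
(a,b)=(1,2): 6·1+4·2=14≤14, 3·1+5·2=13≤35, objective 23.
(a,b)=(0,2): 6·0+4·2=8≤14, 3·0+5·2=10≤35, objective 16.
The best lattice point is (0,3), giving 24.

24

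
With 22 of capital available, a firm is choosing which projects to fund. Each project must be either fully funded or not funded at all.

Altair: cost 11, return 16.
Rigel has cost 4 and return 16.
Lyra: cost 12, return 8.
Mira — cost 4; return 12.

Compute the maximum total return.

44

Allowing fractional choices, the relaxed optimum would be about 46.0, but projects are indivisible.
Rigel + Lyra + Mira: cost 4 + 12 + 4 = 20 ≤ 22, return 16 + 8 + 12 = 36.
Altair + Rigel: cost 11 + 4 = 15 ≤ 22, return 16 + 16 = 32.
Altair + Rigel + Mira: cost 11 + 4 + 4 = 19 ≤ 22, return 16 + 16 + 12 = 44.
Best is Altair, Rigel, and Mira with total return 44.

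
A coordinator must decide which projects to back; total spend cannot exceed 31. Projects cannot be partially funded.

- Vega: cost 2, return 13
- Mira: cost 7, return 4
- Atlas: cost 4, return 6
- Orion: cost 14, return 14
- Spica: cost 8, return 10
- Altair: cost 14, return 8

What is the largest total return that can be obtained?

Vega + Orion + Spica: cost 2 + 14 + 8 = 24 ≤ 31, return 13 + 14 + 10 = 37.
Vega + Mira + Orion + Spica: cost 2 + 7 + 14 + 8 = 31 ≤ 31, return 13 + 4 + 14 + 10 = 41.
Vega + Atlas + Orion + Spica: cost 2 + 4 + 14 + 8 = 28 ≤ 31, return 13 + 6 + 14 + 10 = 43.
Best is Vega, Atlas, Orion, and Spica with total return 43.

43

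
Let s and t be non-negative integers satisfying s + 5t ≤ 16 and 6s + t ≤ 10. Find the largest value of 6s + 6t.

24

Relaxing integrality, the LP optimum is 24.83 at (s,t) = (1.17, 2.97), which is not an integer point.
(s,t)=(1,3): 1·1+5·3=16≤16, 6·1+1·3=9≤10, objective 24.
(s,t)=(1,2): 1·1+5·2=11≤16, 6·1+1·2=8≤10, objective 18.
Maximum is 24 at (s,t)=(1,3).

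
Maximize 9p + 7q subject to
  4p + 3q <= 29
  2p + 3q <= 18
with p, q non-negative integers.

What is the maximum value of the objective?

63

Relaxing integrality, the LP optimum is 65.83 at (p,q) = (5.5, 2.33), which is not an integer point.
(p,q)=(7,0): 4·7+3·0=28≤29, 2·7+3·0=14≤18, objective 63.
(p,q)=(6,1): 4·6+3·1=27≤29, 2·6+3·1=15≤18, objective 61.
(p,q)=(5,2): 4·5+3·2=26≤29, 2·5+3·2=16≤18, objective 59.
(p,q)=(4,3): 4·4+3·3=25≤29, 2·4+3·3=17≤18, objective 57.
No feasible integer point exceeds 63.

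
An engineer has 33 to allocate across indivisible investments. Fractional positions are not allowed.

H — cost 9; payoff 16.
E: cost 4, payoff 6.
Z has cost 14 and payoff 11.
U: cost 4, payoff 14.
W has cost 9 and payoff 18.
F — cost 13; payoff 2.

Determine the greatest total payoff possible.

Allowing fractional choices, the relaxed optimum would be about 59.5, but investments are indivisible.
E + Z + U + W: cost 4 + 14 + 4 + 9 = 31 ≤ 33, payoff 6 + 11 + 14 + 18 = 49.
H + E + U + W: cost 9 + 4 + 4 + 9 = 26 ≤ 33, payoff 16 + 6 + 14 + 18 = 54.
H + U + W: cost 9 + 4 + 9 = 22 ≤ 33, payoff 16 + 14 + 18 = 48.
Best is H, E, U, and W with total payoff 54.

54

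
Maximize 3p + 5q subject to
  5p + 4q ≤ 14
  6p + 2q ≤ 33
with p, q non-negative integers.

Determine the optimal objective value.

The continuous relaxation peaks at (0, 3.5) with value 17.50; rounding to a feasible lattice point costs some objective.
(p,q)=(0,3): 5·0+4·3=12≤14, 6·0+2·3=6≤33, objective 15.
(p,q)=(1,2): 5·1+4·2=13≤14, 6·1+2·2=10≤33, objective 13.
(p,q)=(0,2): 5·0+4·2=8≤14, 6·0+2·2=4≤33, objective 10.
No feasible integer point exceeds 15.

15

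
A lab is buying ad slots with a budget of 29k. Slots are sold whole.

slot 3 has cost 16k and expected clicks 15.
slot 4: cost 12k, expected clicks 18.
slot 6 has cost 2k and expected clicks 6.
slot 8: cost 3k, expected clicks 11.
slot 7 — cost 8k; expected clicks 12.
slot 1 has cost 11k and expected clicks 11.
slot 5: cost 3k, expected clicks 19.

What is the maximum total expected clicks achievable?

66

Allowing fractional choices, the relaxed optimum would be about 67.0, but ad slots are indivisible.
slot 4 + slot 8 + slot 7 + slot 5: cost 12 + 3 + 8 + 3 = 26 ≤ 29, expected clicks 18 + 11 + 12 + 19 = 60.
slot 4 + slot 6 + slot 8 + slot 7 + slot 5: cost 12 + 2 + 3 + 8 + 3 = 28 ≤ 29, expected clicks 18 + 6 + 11 + 12 + 19 = 66.
slot 6 + slot 8 + slot 7 + slot 1 + slot 5: cost 2 + 3 + 8 + 11 + 3 = 27 ≤ 29, expected clicks 6 + 11 + 12 + 11 + 19 = 59.
Best is slot 4, slot 6, slot 8, slot 7, and slot 5 with total expected clicks 66.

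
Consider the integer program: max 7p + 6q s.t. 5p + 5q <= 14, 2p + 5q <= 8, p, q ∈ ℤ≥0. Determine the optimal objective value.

14

The continuous relaxation peaks at (2.8, 0) with value 19.60; rounding to a feasible lattice point costs some objective.
(p,q)=(2,0): 5·2+5·0=10≤14, 2·2+5·0=4≤8, objective 14.
(p,q)=(1,1): 5·1+5·1=10≤14, 2·1+5·1=7≤8, objective 13.
(p,q)=(1,0): 5·1+5·0=5≤14, 2·1+5·0=2≤8, objective 7.
Maximum is 14 at (p,q)=(2,0).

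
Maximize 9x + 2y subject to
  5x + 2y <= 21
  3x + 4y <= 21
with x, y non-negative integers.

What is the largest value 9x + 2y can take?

(x,y)=(4,0): 5·4+2·0=20≤21, 3·4+4·0=12≤21, objective 36.
(x,y)=(3,1): 5·3+2·1=17≤21, 3·3+4·1=13≤21, objective 29.
(x,y)=(3,0): 5·3+2·0=15≤21, 3·3+4·0=9≤21, objective 27.
The best lattice point is (4,0), giving 36.

36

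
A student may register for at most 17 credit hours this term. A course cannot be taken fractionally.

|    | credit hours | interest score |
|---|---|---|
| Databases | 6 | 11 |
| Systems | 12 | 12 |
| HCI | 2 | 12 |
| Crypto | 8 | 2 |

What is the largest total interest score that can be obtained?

Allowing fractional choices, the relaxed optimum would be about 32.0, but courses are indivisible.
Databases + HCI + Crypto: credit hours 6 + 2 + 8 = 16 ≤ 17, interest score 11 + 12 + 2 = 25.
Systems + HCI: credit hours 12 + 2 = 14 ≤ 17, interest score 12 + 12 = 24.
Databases + HCI: credit hours 6 + 2 = 8 ≤ 17, interest score 11 + 12 = 23.
Best is Databases, HCI, and Crypto with total interest score 25.

25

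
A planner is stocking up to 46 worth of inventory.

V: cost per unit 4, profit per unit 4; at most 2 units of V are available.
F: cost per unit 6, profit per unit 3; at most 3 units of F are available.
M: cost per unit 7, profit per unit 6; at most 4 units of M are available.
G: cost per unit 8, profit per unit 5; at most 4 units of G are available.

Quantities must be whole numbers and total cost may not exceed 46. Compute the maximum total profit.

V has the best ratio (4/4); taking only V gives at most 2×4 = 8 (stopped by the supply cap of 2).
Mixing does better — 2×V, 4×M, and 1×G: cost 44 ≤ 46, profit 2·4 + 4·6 + 1·5 = 37.

37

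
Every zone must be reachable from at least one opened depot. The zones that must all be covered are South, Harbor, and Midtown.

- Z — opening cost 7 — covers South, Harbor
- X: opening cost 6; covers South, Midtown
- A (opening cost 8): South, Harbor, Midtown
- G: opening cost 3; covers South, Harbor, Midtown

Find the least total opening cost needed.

3

This is an integer covering problem.
G alone covers South, Harbor, Midtown — every zone.
Total opening cost: 3.
No cover costs less than 3.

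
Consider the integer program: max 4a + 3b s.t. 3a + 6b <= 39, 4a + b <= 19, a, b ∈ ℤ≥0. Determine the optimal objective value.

(a,b)=(3,5) is feasible, giving 27.
(a,b)=(4,3) is feasible, giving 25.
(a,b)=(3,4) is feasible, giving 24.
(a,b)=(2,5) is feasible, giving 23.
Maximum is 27 at (a,b)=(3,5).

27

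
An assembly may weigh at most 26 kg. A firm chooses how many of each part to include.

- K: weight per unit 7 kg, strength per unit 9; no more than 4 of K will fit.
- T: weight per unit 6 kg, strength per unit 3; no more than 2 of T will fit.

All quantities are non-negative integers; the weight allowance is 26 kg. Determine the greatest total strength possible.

K has the best ratio (9/7); taking only K gives at most 3×9 = 27 (stopped by the weight limit).
Optimal: 3×K: weight 21 ≤ 26, strength 3·9 = 27.

27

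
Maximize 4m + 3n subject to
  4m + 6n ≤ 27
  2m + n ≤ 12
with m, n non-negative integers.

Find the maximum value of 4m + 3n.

Relaxing integrality, the LP optimum is 24.75 at (m,n) = (5.62, 0.75), which is not an integer point.
(m,n)=(6,0): 4·6+6·0=24≤27, 2·6+1·0=12≤12, objective 24.
(m,n)=(5,1): 4·5+6·1=26≤27, 2·5+1·1=11≤12, objective 23.
(m,n)=(5,0): 4·5+6·0=20≤27, 2·5+1·0=10≤12, objective 20.
(m,n)=(4,1): 4·4+6·1=22≤27, 2·4+1·1=9≤12, objective 19.
Maximum is 24 at (m,n)=(6,0).

24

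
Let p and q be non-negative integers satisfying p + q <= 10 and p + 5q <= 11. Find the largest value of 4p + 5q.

40

(p,q)=(10,0) is feasible, giving 40.
(p,q)=(9,0) is feasible, giving 36.
(p,q)=(8,0) is feasible, giving 32.
Maximum is 40 at (p,q)=(10,0).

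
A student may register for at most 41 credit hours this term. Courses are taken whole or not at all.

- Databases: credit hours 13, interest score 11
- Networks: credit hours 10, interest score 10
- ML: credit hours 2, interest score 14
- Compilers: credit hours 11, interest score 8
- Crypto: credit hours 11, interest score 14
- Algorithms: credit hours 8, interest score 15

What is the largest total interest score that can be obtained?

This is an integer program with binary decision variables.
Take Databases, ML, Crypto, and Algorithms: credit hours 13 + 2 + 11 + 8 = 34 ≤ 41, interest score 11 + 14 + 14 + 15 = 54.
No other feasible combination does better.

54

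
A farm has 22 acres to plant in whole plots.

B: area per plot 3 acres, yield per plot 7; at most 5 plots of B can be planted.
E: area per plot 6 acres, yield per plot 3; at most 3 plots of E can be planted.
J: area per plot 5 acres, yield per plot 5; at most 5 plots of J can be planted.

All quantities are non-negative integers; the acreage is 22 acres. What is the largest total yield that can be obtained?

40

B has the best ratio (7/3); taking only B gives at most 5×7 = 35 (stopped by the supply cap of 5).
Mixing does better — 5×B and 1×J: area 20 ≤ 22, yield 5·7 + 1·5 = 40.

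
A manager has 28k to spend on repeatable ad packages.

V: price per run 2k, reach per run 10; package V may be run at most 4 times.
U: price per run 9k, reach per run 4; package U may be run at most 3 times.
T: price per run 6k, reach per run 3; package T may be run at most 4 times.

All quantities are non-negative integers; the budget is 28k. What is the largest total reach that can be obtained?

49

Take 4×V and 3×T: price 26 ≤ 28, reach 4·10 + 3·3 = 49.
V has the best ratio (10/2) and is taken to its limit of 4; remaining capacity is filled optimally with the others.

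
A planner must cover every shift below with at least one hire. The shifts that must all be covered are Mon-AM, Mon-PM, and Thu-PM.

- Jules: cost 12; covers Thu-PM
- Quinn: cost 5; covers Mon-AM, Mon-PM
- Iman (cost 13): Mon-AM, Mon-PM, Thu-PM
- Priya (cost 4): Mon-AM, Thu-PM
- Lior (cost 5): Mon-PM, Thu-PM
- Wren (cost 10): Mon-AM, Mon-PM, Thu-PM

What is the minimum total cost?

9

This is a weighted set-cover instance.
Choose Quinn and Priya: together they cover Mon-AM, Mon-PM, Thu-PM — every shift.
Total cost: 5 + 4 = 9.
No cover costs less than 9.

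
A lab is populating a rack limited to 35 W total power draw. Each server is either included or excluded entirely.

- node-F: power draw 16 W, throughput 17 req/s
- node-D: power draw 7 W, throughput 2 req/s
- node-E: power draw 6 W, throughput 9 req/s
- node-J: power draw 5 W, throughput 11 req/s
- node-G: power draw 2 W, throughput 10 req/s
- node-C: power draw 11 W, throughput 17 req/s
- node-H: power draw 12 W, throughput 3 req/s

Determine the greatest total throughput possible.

Treat it as a binary knapsack problem.
Take node-F, node-J, node-G, and node-C: power draw 16 + 5 + 2 + 11 = 34 ≤ 35, throughput 17 + 11 + 10 + 17 = 55.
No other feasible combination does better.

55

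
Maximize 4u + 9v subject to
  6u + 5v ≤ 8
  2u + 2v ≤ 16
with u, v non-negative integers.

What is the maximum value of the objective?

9

Relaxing integrality, the LP optimum is 14.40 at (u,v) = (0, 1.6), which is not an integer point.
(u,v)=(0,1): 6·0+5·1=5≤8, 2·0+2·1=2≤16, objective 9.
(u,v)=(1,0): 6·1+5·0=6≤8, 2·1+2·0=2≤16, objective 4.
(u,v)=(0,0): 6·0+5·0=0≤8, 2·0+2·0=0≤16, objective 0.
No feasible integer point exceeds 9.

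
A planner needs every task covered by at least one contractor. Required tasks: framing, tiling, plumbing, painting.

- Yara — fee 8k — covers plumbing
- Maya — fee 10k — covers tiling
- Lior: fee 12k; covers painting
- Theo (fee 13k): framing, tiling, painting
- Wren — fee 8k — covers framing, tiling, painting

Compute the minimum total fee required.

This is a weighted set-cover instance.
Choose Yara and Wren: together they cover framing, tiling, plumbing, painting — every task.
Total fee: 8 + 8 = 16.

16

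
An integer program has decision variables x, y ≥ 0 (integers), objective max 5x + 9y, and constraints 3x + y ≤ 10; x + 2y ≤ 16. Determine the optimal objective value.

72

The continuous relaxation peaks at (0.8, 7.6) with value 72.40; rounding to a feasible lattice point costs some objective.
(x,y)=(0,8): 3·0+1·8=8≤10, 1·0+2·8=16≤16, objective 72.
(x,y)=(1,7): 3·1+1·7=10≤10, 1·1+2·7=15≤16, objective 68.
(x,y)=(0,7): 3·0+1·7=7≤10, 1·0+2·7=14≤16, objective 63.
No feasible integer point exceeds 72.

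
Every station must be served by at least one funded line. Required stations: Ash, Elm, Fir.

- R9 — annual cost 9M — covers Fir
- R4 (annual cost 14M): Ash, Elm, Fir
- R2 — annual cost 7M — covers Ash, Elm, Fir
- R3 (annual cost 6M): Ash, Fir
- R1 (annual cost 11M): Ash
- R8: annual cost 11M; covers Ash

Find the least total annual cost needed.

7

R2 alone covers Ash, Elm, Fir — every station.
Total annual cost: 7.
No cover costs less than 7.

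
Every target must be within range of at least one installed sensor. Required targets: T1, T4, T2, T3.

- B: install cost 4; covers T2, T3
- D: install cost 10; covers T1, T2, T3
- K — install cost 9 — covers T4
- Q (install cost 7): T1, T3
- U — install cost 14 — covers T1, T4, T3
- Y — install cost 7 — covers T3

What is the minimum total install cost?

Choose B and U: together they cover T1, T4, T2, T3 — every target.
Total install cost: 4 + 14 = 18.

18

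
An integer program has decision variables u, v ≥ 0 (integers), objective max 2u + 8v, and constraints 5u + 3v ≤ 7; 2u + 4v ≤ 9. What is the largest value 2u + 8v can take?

16

The continuous relaxation peaks at (0, 2.25) with value 18.00; rounding to a feasible lattice point costs some objective.
(u,v)=(0,2): 5·0+3·2=6≤7, 2·0+4·2=8≤9, objective 16.
(u,v)=(0,1): 5·0+3·1=3≤7, 2·0+4·1=4≤9, objective 8.
No feasible integer point exceeds 16.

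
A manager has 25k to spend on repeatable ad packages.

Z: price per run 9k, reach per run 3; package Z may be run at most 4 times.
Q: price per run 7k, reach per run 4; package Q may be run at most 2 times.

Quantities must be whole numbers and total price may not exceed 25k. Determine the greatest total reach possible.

Q has the best ratio (4/7); taking only Q gives at most 2×4 = 8 (stopped by the supply cap of 2).
Mixing does better — 1×Z and 2×Q: price 23 ≤ 25, reach 1·3 + 2·4 = 11.

11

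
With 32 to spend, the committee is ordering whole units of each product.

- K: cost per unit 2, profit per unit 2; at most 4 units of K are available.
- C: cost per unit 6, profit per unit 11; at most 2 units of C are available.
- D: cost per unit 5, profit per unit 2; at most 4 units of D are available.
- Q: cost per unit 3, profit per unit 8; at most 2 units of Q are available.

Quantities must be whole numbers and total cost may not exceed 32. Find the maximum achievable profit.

Q has the best ratio (8/3); taking only Q gives at most 2×8 = 16 (stopped by the supply cap of 2).
Mixing does better — 4×K, 2×C, 1×D, and 2×Q: cost 31 ≤ 32, profit 4·2 + 2·11 + 1·2 + 2·8 = 48.

48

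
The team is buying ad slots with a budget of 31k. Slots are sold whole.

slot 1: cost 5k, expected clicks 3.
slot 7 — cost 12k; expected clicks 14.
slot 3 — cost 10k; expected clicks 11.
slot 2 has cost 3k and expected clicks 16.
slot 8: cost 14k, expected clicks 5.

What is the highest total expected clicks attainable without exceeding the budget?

Allowing fractional choices, the relaxed optimum would be about 44.4, but ad slots are indivisible.
slot 7 + slot 3 + slot 2: cost 12 + 10 + 3 = 25 ≤ 31, expected clicks 14 + 11 + 16 = 41.
slot 1 + slot 7 + slot 3 + slot 2: cost 5 + 12 + 10 + 3 = 30 ≤ 31, expected clicks 3 + 14 + 11 + 16 = 44.
slot 7 + slot 2 + slot 8: cost 12 + 3 + 14 = 29 ≤ 31, expected clicks 14 + 16 + 5 = 35.
Best is slot 1, slot 7, slot 3, and slot 2 with total expected clicks 44.

44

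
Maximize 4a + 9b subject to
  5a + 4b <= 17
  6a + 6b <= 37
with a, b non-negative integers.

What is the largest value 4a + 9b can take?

36

The continuous relaxation peaks at (0, 4.25) with value 38.25; rounding to a feasible lattice point costs some objective.
(a,b)=(0,4): 5·0+4·4=16≤17, 6·0+6·4=24≤37, objective 36.
(a,b)=(1,3): 5·1+4·3=17≤17, 6·1+6·3=24≤37, objective 31.
No feasible integer point exceeds 36.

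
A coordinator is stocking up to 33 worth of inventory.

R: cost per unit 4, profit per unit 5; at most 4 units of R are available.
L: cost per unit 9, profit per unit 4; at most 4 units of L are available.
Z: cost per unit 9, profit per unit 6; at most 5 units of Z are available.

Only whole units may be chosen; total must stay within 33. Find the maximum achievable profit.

27

3×R and 2×Z: cost 30 ≤ 33, profit 3·5 + 2·6 = 27.
4×R and 1×Z: cost 25 ≤ 33, profit 4·5 + 1·6 = 26.
Best is 27.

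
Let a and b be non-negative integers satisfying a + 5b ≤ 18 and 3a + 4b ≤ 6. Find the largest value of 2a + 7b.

The continuous relaxation peaks at (0, 1.5) with value 10.50; rounding to a feasible lattice point costs some objective.
(a,b)=(0,1): 1·0+5·1=5≤18, 3·0+4·1=4≤6, objective 7.
(a,b)=(1,0): 1·1+5·0=1≤18, 3·1+4·0=3≤6, objective 2.
(a,b)=(0,0): 1·0+5·0=0≤18, 3·0+4·0=0≤6, objective 0.
Maximum is 7 at (a,b)=(0,1).

7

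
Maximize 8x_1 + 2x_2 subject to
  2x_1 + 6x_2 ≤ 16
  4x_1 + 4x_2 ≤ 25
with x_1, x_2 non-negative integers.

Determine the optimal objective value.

48

Relaxing integrality, the LP optimum is 50.00 at (x_1,x_2) = (6.25, 0), which is not an integer point.
(x_1,x_2)=(6,0): 2·6+6·0=12≤16, 4·6+4·0=24≤25, objective 48.
(x_1,x_2)=(5,1): 2·5+6·1=16≤16, 4·5+4·1=24≤25, objective 42.
(x_1,x_2)=(5,0): 2·5+6·0=10≤16, 4·5+4·0=20≤25, objective 40.
No feasible integer point exceeds 48.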